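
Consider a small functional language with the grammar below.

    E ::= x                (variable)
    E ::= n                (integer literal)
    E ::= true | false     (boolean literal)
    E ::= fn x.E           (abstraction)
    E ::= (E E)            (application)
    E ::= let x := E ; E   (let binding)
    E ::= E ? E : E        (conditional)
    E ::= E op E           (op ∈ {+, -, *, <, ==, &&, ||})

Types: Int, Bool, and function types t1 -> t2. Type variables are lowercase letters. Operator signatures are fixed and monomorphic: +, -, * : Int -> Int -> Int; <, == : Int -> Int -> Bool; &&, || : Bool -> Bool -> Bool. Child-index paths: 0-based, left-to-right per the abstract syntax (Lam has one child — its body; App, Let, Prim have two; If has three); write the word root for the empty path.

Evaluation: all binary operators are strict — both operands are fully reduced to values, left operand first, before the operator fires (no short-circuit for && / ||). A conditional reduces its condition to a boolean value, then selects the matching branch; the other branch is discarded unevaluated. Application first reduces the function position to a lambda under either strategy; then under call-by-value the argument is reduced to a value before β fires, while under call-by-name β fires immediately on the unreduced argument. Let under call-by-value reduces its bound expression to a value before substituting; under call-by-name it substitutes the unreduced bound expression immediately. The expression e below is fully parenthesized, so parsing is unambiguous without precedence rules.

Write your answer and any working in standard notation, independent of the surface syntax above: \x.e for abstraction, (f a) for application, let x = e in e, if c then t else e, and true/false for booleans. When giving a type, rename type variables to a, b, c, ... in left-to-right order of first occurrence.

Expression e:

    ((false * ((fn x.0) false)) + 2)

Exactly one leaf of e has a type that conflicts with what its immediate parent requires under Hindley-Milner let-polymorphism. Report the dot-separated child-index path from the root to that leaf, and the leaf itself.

Answer: 0.0 : false

Derivation:
  unify Bool ~ Int
  FAIL: mismatch Bool ~ Int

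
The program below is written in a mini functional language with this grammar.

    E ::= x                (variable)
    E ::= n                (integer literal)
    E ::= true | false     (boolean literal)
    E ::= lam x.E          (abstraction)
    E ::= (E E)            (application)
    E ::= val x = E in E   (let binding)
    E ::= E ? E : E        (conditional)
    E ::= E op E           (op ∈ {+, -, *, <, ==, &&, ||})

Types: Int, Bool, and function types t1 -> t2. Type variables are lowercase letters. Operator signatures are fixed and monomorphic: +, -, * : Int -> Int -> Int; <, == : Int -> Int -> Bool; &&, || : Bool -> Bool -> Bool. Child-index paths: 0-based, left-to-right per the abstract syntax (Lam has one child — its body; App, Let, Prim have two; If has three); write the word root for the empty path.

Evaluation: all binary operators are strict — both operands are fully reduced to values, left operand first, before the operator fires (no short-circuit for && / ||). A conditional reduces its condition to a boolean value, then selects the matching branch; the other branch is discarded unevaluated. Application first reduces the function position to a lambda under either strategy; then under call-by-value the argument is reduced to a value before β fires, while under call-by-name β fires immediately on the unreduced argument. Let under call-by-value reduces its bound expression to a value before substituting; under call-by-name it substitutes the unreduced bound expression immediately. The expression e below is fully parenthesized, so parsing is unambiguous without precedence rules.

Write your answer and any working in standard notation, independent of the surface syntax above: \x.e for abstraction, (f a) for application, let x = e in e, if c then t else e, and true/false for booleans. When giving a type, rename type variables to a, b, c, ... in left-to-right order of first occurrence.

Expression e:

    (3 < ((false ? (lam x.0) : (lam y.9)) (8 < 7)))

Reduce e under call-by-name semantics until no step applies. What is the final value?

Trace:
step 0: (3 < ((if false then (\x.0) else (\y.9)) (8 < 7)))
step 1: [if@1.0] (3 < ((\y.9) (8 < 7)))
step 2: [beta@1] (3 < 9)
step 3: [delta@root] true

Answer: true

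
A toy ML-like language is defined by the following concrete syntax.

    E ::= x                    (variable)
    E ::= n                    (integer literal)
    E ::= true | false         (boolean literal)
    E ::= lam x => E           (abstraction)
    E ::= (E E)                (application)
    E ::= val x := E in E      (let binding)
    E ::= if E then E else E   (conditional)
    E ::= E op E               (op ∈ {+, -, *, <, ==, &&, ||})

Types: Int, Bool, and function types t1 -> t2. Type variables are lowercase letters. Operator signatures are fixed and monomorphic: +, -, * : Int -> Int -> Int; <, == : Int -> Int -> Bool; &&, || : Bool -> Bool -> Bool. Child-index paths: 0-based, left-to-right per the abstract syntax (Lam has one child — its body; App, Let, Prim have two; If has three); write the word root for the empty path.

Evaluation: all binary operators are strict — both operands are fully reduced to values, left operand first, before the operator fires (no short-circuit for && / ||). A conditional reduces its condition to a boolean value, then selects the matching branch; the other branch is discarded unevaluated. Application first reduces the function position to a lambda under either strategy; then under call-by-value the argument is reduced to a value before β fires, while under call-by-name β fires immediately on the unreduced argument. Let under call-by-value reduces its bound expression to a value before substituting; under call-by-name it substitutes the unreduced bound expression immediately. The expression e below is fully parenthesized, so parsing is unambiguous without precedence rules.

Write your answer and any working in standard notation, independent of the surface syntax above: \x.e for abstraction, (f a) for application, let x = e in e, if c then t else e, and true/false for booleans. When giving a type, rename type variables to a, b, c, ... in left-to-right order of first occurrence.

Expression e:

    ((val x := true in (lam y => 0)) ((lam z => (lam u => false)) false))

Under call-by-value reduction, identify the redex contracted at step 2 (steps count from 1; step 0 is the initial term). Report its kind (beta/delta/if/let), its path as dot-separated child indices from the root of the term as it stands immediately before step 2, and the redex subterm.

Working:
step 0: ((let x = true in (\y.0)) ((\z.(\u.false)) false))
step 1: [let@0] ((\y.0) ((\z.(\u.false)) false))
step 2: [beta@1] ((\y.0) (\u.false))

Answer: beta at 1 : ((\z.(\u.false)) false)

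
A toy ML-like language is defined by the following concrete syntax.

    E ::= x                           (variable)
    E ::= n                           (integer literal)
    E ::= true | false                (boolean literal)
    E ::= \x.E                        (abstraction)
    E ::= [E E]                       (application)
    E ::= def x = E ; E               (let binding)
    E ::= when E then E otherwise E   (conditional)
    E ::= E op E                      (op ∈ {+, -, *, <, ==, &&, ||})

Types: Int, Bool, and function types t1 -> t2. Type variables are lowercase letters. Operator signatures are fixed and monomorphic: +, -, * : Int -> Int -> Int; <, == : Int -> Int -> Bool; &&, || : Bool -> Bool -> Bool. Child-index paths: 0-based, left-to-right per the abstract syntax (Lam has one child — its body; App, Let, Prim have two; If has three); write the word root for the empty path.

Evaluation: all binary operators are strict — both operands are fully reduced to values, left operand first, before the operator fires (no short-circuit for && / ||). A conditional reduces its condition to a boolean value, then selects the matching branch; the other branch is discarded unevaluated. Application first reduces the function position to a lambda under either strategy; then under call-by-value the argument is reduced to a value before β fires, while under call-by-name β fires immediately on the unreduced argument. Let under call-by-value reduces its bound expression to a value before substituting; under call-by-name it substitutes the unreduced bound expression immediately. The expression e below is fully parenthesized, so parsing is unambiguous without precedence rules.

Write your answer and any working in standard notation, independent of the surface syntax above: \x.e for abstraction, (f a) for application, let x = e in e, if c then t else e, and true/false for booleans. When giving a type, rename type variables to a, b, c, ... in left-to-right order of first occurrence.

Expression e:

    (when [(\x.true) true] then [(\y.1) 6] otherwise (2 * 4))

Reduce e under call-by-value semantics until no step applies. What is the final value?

Trace:
step 0: (if ((\x.true) true) then ((\y.1) 6) else (2 * 4))
step 1: [beta@0] (if true then ((\y.1) 6) else (2 * 4))
step 2: [if@root] ((\y.1) 6)
step 3: [beta@root] 1

Answer: 1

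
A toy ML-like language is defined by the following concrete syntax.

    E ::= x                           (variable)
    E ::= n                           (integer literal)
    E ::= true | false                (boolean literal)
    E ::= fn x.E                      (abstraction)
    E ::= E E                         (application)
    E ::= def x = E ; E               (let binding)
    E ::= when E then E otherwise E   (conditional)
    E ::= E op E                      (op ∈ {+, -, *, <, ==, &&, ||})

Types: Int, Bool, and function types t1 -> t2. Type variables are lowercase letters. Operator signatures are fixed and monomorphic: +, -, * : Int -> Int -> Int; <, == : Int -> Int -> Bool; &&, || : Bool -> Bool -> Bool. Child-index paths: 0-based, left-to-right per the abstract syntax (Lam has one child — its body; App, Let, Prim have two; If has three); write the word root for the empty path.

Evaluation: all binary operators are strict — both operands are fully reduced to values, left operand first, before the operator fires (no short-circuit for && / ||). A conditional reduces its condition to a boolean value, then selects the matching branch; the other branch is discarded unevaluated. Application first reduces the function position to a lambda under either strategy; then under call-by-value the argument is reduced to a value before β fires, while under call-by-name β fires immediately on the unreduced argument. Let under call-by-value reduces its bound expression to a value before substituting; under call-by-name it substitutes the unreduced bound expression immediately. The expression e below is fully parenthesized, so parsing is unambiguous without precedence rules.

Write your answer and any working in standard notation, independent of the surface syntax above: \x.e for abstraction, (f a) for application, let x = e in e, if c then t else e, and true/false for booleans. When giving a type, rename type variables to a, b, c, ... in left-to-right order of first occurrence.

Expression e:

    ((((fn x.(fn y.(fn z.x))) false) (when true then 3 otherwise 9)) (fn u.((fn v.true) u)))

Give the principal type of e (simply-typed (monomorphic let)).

Answer: Bool

Trace:
x : a
\z._ : c -> a
\y._ : b -> c -> a
\x._ : a -> b -> c -> a
  unify a -> b -> c -> a ~ Bool -> d
  unify a ~ Bool
  unify b -> c -> Bool ~ d
_ _ : b -> c -> Bool
  unify Bool ~ Bool
  unify Int ~ Int
  unify b -> c -> Bool ~ Int -> e
  unify b ~ Int
  unify c -> Bool ~ e
_ _ : c -> Bool
\v._ : g -> Bool
u : f
  unify g -> Bool ~ f -> h
  unify g ~ f
  unify Bool ~ h
_ _ : Bool
\u._ : f -> Bool
  unify c -> Bool ~ (f -> Bool) -> i
  unify c ~ f -> Bool
  unify Bool ~ i
_ _ : Bool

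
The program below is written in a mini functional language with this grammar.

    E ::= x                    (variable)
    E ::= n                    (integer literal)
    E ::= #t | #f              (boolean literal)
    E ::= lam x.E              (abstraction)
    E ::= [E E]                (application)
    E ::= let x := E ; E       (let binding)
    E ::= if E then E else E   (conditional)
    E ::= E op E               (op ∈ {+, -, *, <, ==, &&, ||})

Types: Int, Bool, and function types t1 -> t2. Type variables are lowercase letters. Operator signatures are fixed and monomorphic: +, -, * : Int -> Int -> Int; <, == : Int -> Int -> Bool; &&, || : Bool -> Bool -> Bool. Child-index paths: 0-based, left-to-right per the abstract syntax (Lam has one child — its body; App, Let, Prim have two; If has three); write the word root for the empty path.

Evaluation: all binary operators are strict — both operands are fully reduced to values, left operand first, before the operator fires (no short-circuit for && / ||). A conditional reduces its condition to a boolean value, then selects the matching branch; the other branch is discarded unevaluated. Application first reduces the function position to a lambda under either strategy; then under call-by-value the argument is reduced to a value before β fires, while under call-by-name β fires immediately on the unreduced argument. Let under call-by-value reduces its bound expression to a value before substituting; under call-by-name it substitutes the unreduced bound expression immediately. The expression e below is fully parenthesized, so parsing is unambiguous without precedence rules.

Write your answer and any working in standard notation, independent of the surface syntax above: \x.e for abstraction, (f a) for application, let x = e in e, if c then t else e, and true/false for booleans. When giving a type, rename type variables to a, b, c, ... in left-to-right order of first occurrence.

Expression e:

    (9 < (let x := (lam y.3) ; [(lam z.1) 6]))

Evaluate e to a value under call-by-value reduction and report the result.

Answer: false

Derivation:
step 0: (9 < (let x = (\y.3) in ((\z.1) 6)))
step 1: [let@1] (9 < ((\z.1) 6))
step 2: [beta@1] (9 < 1)
step 3: [delta@root] false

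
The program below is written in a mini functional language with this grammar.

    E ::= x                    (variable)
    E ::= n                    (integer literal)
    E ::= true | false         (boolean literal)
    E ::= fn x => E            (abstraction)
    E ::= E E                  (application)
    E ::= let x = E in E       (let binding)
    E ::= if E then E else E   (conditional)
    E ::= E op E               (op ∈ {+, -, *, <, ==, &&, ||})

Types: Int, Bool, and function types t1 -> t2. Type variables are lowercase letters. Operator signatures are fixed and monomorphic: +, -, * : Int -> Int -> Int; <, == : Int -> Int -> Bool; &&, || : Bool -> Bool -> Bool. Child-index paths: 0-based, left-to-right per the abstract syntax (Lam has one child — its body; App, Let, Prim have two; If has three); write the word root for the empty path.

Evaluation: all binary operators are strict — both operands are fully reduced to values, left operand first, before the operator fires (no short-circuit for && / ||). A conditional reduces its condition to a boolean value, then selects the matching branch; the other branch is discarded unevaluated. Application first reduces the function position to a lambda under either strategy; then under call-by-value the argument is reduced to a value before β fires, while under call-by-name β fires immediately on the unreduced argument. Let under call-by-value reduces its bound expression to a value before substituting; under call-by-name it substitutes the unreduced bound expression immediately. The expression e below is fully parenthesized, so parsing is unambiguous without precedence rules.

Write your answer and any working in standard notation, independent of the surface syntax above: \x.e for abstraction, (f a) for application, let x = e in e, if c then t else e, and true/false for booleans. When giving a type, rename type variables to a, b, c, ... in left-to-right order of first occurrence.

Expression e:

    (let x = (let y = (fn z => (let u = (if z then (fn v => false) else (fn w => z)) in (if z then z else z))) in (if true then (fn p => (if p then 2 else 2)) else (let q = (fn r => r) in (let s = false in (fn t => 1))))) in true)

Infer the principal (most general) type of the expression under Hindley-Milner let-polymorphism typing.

Derivation:
z : a
  unify a ~ Bool
\v._ : b -> Bool
z : Bool
\w._ : c -> Bool
  unify b -> Bool ~ c -> Bool
  unify b ~ c
  unify Bool ~ Bool
let u : forall. c -> Bool
z : Bool
  unify Bool ~ Bool
z : Bool
z : Bool
  unify Bool ~ Bool
\z._ : Bool -> Bool
let y : Bool -> Bool
  unify Bool ~ Bool
p : d
  unify d ~ Bool
  unify Int ~ Int
\p._ : Bool -> Int
r : e
\r._ : e -> e
let q : forall. e -> e
let s : Bool
\t._ : f -> Int
  unify Bool -> Int ~ f -> Int
  unify Bool ~ f
  unify Int ~ Int
let x : Bool -> Int

Answer: Bool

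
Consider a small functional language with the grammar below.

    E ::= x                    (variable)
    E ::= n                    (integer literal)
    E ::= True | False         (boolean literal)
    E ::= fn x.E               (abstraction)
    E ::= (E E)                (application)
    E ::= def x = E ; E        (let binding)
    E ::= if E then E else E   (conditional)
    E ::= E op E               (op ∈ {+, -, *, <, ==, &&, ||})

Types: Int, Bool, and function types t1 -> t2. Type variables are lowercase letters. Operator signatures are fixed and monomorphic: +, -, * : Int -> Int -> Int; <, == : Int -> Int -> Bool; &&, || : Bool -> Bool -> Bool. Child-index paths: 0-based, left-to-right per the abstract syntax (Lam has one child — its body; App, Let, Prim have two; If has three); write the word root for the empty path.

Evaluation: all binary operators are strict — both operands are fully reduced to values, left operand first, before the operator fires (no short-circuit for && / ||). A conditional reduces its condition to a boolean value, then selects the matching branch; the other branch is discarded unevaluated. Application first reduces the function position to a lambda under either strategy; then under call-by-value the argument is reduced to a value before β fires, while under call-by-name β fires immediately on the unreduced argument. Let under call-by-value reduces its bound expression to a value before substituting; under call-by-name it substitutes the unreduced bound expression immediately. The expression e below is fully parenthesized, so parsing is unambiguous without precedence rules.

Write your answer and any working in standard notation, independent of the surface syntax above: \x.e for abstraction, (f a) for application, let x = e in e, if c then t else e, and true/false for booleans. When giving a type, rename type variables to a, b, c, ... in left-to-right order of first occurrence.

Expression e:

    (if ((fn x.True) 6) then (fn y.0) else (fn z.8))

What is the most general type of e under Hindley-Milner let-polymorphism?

Trace:
\x._ : a -> Bool
  unify a -> Bool ~ Int -> b
  unify a ~ Int
  unify Bool ~ b
_ _ : Bool
  unify Bool ~ Bool
\y._ : c -> Int
\z._ : d -> Int
  unify c -> Int ~ d -> Int
  unify c ~ d
  unify Int ~ Int

Answer: a -> Int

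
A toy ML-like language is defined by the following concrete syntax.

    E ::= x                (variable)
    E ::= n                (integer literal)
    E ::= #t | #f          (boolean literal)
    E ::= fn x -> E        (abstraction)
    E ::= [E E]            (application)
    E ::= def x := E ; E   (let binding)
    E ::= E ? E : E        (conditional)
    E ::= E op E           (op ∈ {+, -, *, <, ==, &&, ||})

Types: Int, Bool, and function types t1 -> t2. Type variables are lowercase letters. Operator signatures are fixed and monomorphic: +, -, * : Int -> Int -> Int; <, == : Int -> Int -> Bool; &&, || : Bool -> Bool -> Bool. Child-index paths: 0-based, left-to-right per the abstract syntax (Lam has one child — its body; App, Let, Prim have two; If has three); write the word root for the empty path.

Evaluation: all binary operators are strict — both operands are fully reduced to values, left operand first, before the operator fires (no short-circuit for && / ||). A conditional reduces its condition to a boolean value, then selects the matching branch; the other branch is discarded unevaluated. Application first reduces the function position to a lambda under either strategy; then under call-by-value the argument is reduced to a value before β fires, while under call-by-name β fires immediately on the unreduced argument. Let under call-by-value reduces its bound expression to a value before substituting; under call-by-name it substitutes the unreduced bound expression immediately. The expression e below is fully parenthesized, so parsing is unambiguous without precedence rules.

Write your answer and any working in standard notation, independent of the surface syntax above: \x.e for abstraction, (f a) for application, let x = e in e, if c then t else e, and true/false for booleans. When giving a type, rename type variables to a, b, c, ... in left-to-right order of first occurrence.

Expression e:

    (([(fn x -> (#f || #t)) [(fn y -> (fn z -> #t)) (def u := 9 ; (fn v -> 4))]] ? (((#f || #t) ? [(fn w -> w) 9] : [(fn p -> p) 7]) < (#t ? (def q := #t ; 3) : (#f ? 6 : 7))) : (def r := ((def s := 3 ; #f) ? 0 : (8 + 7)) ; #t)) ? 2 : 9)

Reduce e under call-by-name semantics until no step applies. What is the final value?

Answer: 9

Trace:
step 0: (if (if ((\x.(false || true)) ((\y.(\z.true)) (let u = 9 in (\v.4)))) then ((if (false || true) then ((\w.w) 9) else ((\p.p) 7)) < (if true then (let q = true in 3) else (if false then 6 else 7))) else (let r = (if (let s = 3 in false) then 0 else (8 + 7)) in true)) then 2 else 9)
step 1: [beta@0.0] (if (if (false || true) then ((if (false || true) then ((\w.w) 9) else ((\p.p) 7)) < (if true then (let q = true in 3) else (if false then 6 else 7))) else (let r = (if (let s = 3 in false) then 0 else (8 + 7)) in true)) then 2 else 9)
step 2: [delta@0.0] (if (if true then ((if (false || true) then ((\w.w) 9) else ((\p.p) 7)) < (if true then (let q = true in 3) else (if false then 6 else 7))) else (let r = (if (let s = 3 in false) then 0 else (8 + 7)) in true)) then 2 else 9)
step 3: [if@0] (if ((if (false || true) then ((\w.w) 9) else ((\p.p) 7)) < (if true then (let q = true in 3) else (if false then 6 else 7))) then 2 else 9)
step 4: [delta@0.0.0] (if ((if true then ((\w.w) 9) else ((\p.p) 7)) < (if true then (let q = true in 3) else (if false then 6 else 7))) then 2 else 9)
step 5: [if@0.0] (if (((\w.w) 9) < (if true then (let q = true in 3) else (if false then 6 else 7))) then 2 else 9)
step 6: [beta@0.0] (if (9 < (if true then (let q = true in 3) else (if false then 6 else 7))) then 2 else 9)
step 7: [if@0.1] (if (9 < (let q = true in 3)) then 2 else 9)
step 8: [let@0.1] (if (9 < 3) then 2 else 9)
step 9: [delta@0] (if false then 2 else 9)
step 10: [if@root] 9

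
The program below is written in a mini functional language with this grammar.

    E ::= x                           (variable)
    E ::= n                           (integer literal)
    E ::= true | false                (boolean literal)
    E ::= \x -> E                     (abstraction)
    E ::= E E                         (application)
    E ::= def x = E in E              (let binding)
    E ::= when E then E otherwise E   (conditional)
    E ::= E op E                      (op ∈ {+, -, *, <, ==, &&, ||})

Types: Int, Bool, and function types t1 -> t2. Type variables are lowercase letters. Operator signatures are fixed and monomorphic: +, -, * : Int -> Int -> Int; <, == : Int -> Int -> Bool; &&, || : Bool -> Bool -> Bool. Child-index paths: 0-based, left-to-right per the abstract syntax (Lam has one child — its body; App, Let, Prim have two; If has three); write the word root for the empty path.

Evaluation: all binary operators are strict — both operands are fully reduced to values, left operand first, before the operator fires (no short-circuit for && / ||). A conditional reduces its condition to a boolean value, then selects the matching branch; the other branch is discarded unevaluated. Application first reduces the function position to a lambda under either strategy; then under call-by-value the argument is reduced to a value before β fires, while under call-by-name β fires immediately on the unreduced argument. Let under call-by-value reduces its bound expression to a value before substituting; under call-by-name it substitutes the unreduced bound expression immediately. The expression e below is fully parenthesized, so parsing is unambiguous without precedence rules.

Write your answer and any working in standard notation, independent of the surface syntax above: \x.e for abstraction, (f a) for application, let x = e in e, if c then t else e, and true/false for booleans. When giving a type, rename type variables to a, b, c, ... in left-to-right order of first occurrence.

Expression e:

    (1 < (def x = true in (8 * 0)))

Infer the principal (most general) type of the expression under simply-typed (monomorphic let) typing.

Trace:
  unify Int ~ Int
let x : Bool
  unify Int ~ Int
  unify Int ~ Int
  unify Int ~ Int

Answer: Bool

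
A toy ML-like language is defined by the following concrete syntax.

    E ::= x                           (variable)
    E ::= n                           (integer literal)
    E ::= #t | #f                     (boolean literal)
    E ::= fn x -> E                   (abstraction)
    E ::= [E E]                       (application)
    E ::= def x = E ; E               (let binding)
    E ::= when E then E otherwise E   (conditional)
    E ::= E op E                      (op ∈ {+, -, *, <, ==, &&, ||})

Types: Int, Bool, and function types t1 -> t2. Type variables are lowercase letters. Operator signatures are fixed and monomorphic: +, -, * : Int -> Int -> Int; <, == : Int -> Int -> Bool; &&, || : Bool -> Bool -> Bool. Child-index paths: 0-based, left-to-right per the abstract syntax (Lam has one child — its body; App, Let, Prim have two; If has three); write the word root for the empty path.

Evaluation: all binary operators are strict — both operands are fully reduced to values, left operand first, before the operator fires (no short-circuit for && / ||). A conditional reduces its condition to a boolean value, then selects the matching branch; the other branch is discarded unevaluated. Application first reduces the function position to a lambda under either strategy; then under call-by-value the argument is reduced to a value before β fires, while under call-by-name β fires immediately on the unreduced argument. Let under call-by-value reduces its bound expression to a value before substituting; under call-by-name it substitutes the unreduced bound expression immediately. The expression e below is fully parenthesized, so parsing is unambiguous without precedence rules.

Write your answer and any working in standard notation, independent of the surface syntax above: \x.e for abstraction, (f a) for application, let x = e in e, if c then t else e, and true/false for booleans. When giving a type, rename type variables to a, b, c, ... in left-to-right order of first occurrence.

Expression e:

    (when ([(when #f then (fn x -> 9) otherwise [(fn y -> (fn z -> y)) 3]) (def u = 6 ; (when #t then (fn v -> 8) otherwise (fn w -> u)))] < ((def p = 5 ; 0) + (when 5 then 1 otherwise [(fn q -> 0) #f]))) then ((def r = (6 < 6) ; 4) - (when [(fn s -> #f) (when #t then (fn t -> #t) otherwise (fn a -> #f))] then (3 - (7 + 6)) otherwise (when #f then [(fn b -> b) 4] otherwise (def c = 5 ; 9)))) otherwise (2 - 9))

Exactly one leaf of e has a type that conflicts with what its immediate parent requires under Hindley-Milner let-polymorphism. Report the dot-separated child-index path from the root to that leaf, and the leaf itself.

Derivation:
  unify Bool ~ Bool
\x._ : a -> Int
y : b
\z._ : c -> b
\y._ : b -> c -> b
  unify b -> c -> b ~ Int -> d
  unify b ~ Int
  unify c -> Int ~ d
_ _ : c -> Int
  unify a -> Int ~ c -> Int
  unify a ~ c
  unify Int ~ Int
let u : Int
  unify Bool ~ Bool
\v._ : e -> Int
u : Int
\w._ : f -> Int
  unify e -> Int ~ f -> Int
  unify e ~ f
  unify Int ~ Int
  unify c -> Int ~ (f -> Int) -> g
  unify c ~ f -> Int
  unify Int ~ g
_ _ : Int
  unify Int ~ Int
let p : Int
  unify Int ~ Int
  unify Int ~ Bool
  FAIL: mismatch Int ~ Bool

Answer: 0.1.1.0 : 5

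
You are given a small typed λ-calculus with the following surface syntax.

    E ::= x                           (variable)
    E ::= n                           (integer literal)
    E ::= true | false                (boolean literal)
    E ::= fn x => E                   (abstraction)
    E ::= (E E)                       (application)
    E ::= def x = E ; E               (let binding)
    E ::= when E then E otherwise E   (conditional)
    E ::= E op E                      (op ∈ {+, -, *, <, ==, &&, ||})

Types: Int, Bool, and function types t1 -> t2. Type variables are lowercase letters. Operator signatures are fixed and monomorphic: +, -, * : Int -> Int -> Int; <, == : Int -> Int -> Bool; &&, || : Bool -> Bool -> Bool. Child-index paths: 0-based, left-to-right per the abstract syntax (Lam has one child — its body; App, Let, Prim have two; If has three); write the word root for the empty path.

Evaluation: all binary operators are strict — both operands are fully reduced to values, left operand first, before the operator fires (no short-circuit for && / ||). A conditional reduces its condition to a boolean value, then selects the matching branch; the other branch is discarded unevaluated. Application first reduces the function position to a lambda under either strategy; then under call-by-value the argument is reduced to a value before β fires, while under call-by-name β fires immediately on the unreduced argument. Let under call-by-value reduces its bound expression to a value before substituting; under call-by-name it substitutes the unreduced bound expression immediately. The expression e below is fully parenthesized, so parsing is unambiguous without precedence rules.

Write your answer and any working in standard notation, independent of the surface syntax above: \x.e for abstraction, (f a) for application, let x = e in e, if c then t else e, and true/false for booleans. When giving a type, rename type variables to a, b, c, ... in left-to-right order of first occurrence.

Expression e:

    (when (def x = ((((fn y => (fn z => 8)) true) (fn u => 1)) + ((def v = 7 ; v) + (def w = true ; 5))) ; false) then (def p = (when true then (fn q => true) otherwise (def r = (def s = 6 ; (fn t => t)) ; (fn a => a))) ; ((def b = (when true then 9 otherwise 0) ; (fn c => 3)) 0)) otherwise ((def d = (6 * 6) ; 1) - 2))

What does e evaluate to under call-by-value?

Answer: -1

Derivation:
step 0: (if (let x = ((((\y.(\z.8)) true) (\u.1)) + ((let v = 7 in v) + (let w = true in 5))) in false) then (let p = (if true then (\q.true) else (let r = (let s = 6 in (\t.t)) in (\a.a))) in ((let b = (if true then 9 else 0) in (\c.3)) 0)) else ((let d = (6 * 6) in 1) - 2))
step 1: [beta@0.0.0.0] (if (let x = (((\z.8) (\u.1)) + ((let v = 7 in v) + (let w = true in 5))) in false) then (let p = (if true then (\q.true) else (let r = (let s = 6 in (\t.t)) in (\a.a))) in ((let b = (if true then 9 else 0) in (\c.3)) 0)) else ((let d = (6 * 6) in 1) - 2))
step 2: [beta@0.0.0] (if (let x = (8 + ((let v = 7 in v) + (let w = true in 5))) in false) then (let p = (if true then (\q.true) else (let r = (let s = 6 in (\t.t)) in (\a.a))) in ((let b = (if true then 9 else 0) in (\c.3)) 0)) else ((let d = (6 * 6) in 1) - 2))
step 3: [let@0.0.1.0] (if (let x = (8 + (7 + (let w = true in 5))) in false) then (let p = (if true then (\q.true) else (let r = (let s = 6 in (\t.t)) in (\a.a))) in ((let b = (if true then 9 else 0) in (\c.3)) 0)) else ((let d = (6 * 6) in 1) - 2))
step 4: [let@0.0.1.1] (if (let x = (8 + (7 + 5)) in false) then (let p = (if true then (\q.true) else (let r = (let s = 6 in (\t.t)) in (\a.a))) in ((let b = (if true then 9 else 0) in (\c.3)) 0)) else ((let d = (6 * 6) in 1) - 2))
step 5: [delta@0.0.1] (if (let x = (8 + 12) in false) then (let p = (if true then (\q.true) else (let r = (let s = 6 in (\t.t)) in (\a.a))) in ((let b = (if true then 9 else 0) in (\c.3)) 0)) else ((let d = (6 * 6) in 1) - 2))
step 6: [delta@0.0] (if (let x = 20 in false) then (let p = (if true then (\q.true) else (let r = (let s = 6 in (\t.t)) in (\a.a))) in ((let b = (if true then 9 else 0) in (\c.3)) 0)) else ((let d = (6 * 6) in 1) - 2))
step 7: [let@0] (if false then (let p = (if true then (\q.true) else (let r = (let s = 6 in (\t.t)) in (\a.a))) in ((let b = (if true then 9 else 0) in (\c.3)) 0)) else ((let d = (6 * 6) in 1) - 2))
step 8: [if@root] ((let d = (6 * 6) in 1) - 2)
step 9: [delta@0.0] ((let d = 36 in 1) - 2)
step 10: [let@0] (1 - 2)
step 11: [delta@root] -1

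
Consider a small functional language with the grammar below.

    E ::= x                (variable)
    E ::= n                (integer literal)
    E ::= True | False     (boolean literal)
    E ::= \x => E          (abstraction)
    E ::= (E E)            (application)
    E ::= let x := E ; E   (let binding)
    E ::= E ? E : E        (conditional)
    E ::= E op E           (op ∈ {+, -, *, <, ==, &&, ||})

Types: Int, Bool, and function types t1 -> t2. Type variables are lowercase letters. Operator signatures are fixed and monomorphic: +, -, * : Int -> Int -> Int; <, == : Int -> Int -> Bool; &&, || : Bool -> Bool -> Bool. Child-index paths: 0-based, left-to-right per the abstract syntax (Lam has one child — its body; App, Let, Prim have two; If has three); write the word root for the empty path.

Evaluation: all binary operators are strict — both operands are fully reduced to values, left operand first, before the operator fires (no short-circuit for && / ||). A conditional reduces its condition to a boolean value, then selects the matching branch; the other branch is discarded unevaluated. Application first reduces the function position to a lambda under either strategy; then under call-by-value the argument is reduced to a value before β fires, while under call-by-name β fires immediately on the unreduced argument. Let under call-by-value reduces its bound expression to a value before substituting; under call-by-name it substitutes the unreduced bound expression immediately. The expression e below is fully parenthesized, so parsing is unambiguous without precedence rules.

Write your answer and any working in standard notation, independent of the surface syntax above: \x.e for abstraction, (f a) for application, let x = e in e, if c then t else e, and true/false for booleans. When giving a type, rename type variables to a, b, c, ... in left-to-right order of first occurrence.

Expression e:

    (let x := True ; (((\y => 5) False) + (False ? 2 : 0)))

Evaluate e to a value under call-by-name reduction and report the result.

Answer: 5

Derivation:
step 0: (let x = true in (((\y.5) false) + (if false then 2 else 0)))
step 1: [let@root] (((\y.5) false) + (if false then 2 else 0))
step 2: [beta@0] (5 + (if false then 2 else 0))
step 3: [if@1] (5 + 0)
step 4: [delta@root] 5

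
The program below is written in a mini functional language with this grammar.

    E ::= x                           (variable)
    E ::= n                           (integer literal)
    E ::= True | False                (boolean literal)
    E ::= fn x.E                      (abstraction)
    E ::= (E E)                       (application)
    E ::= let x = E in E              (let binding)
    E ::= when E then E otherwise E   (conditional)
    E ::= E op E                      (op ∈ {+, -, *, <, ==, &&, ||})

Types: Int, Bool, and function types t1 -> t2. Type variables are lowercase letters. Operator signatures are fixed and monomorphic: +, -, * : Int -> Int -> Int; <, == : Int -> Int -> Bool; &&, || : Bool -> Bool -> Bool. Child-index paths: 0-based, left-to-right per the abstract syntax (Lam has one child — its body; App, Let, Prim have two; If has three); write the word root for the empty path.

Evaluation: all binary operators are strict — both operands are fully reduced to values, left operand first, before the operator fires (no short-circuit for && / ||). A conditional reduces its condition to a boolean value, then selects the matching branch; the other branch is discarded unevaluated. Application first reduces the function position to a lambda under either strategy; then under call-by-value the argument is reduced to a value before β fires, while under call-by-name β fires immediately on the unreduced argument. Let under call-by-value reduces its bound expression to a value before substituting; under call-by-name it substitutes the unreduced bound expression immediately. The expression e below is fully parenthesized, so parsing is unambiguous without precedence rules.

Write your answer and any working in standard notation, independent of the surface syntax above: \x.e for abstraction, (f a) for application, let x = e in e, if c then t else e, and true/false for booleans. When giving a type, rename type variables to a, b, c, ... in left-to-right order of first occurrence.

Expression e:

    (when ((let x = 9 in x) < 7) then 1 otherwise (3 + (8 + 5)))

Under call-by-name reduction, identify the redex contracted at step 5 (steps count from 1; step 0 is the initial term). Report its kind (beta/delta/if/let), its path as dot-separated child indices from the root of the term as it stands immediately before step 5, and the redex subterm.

Answer: delta at root : (3 + 13)

Working:
step 0: (if ((let x = 9 in x) < 7) then 1 else (3 + (8 + 5)))
step 1: [let@0.0] (if (9 < 7) then 1 else (3 + (8 + 5)))
step 2: [delta@0] (if false then 1 else (3 + (8 + 5)))
step 3: [if@root] (3 + (8 + 5))
step 4: [delta@1] (3 + 13)
step 5: [delta@root] 16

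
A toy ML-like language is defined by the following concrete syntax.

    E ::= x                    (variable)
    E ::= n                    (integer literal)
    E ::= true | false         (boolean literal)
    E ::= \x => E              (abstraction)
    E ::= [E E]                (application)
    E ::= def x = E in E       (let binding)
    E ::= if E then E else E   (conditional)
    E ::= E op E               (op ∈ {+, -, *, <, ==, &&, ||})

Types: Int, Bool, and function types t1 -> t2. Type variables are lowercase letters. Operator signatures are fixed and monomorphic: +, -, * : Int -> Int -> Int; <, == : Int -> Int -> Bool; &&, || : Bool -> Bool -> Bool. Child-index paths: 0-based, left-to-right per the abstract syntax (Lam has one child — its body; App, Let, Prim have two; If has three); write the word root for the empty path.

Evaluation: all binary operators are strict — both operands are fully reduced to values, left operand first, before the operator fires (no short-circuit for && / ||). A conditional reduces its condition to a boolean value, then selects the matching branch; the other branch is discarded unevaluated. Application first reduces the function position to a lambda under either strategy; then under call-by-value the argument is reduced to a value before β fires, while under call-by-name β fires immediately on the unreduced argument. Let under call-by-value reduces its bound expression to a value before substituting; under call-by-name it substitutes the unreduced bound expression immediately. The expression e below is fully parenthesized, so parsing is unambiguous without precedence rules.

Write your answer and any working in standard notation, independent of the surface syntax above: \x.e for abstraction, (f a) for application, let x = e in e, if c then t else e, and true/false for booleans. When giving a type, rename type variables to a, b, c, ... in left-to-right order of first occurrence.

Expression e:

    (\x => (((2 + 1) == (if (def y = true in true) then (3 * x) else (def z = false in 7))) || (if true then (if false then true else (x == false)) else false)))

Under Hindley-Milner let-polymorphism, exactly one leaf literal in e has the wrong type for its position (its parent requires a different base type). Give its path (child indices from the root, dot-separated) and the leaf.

Answer: 0.1.1.2.1 : false

Trace:
  unify Int ~ Int
  unify Int ~ Int
  unify Int ~ Int
let y : Bool
  unify Bool ~ Bool
  unify Int ~ Int
x : a
  unify a ~ Int
let z : Bool
  unify Int ~ Int
  unify Int ~ Int
  unify Bool ~ Bool
  unify Bool ~ Bool
  unify Bool ~ Bool
x : Int
  unify Int ~ Int
  unify Bool ~ Int
  FAIL: mismatch Bool ~ Int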